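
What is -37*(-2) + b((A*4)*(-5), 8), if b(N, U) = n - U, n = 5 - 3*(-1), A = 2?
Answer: 74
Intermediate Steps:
n = 8 (n = 5 + 3 = 8)
b(N, U) = 8 - U
-37*(-2) + b((A*4)*(-5), 8) = -37*(-2) + (8 - 1*8) = 74 + (8 - 8) = 74 + 0 = 74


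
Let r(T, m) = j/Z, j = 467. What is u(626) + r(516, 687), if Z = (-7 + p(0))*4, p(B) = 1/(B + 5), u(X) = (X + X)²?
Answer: 213178209/136 ≈ 1.5675e+6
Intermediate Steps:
u(X) = 4*X² (u(X) = (2*X)² = 4*X²)
p(B) = 1/(5 + B)
Z = -136/5 (Z = (-7 + 1/(5 + 0))*4 = (-7 + 1/5)*4 = (-7 + ⅕)*4 = -34/5*4 = -136/5 ≈ -27.200)
r(T, m) = -2335/136 (r(T, m) = 467/(-136/5) = 467*(-5/136) = -2335/136)
u(626) + r(516, 687) = 4*626² - 2335/136 = 4*391876 - 2335/136 = 1567504 - 2335/136 = 213178209/136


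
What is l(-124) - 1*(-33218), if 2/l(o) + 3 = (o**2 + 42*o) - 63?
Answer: 167784119/5051 ≈ 33218.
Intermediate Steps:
l(o) = 2/(-66 + o**2 + 42*o) (l(o) = 2/(-3 + ((o**2 + 42*o) - 63)) = 2/(-3 + (-63 + o**2 + 42*o)) = 2/(-66 + o**2 + 42*o))
l(-124) - 1*(-33218) = 2/(-66 + (-124)**2 + 42*(-124)) - 1*(-33218) = 2/(-66 + 15376 - 5208) + 33218 = 2/10102 + 33218 = 2*(1/10102) + 33218 = 1/5051 + 33218 = 167784119/5051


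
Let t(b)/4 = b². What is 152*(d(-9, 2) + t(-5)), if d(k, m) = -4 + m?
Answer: 14896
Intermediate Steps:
t(b) = 4*b²
152*(d(-9, 2) + t(-5)) = 152*((-4 + 2) + 4*(-5)²) = 152*(-2 + 4*25) = 152*(-2 + 100) = 152*98 = 14896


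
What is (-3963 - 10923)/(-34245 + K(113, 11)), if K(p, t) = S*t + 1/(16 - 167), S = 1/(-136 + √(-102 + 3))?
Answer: 8005023341485688/18415472347211899 - 414841394*I*√11/18415472347211899 ≈ 0.43469 - 7.4713e-8*I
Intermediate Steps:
S = 1/(-136 + 3*I*√11) (S = 1/(-136 + √(-99)) = 1/(-136 + 3*I*√11) ≈ -0.0073138 - 0.00053508*I)
K(p, t) = -1/151 + t*(-136/18595 - 3*I*√11/18595) (K(p, t) = (-136/18595 - 3*I*√11/18595)*t + 1/(16 - 167) = t*(-136/18595 - 3*I*√11/18595) + 1/(-151) = t*(-136/18595 - 3*I*√11/18595) - 1/151 = -1/151 + t*(-136/18595 - 3*I*√11/18595))
(-3963 - 10923)/(-34245 + K(113, 11)) = (-3963 - 10923)/(-34245 + (-1/151 - 1/18595*11*(136 + 3*I*√11))) = -14886/(-34245 + (-1/151 + (-1496/18595 - 33*I*√11/18595))) = -14886/(-34245 + (-244491/2807845 - 33*I*√11/18595)) = -14886/(-96154896516/2807845 - 33*I*√11/18595)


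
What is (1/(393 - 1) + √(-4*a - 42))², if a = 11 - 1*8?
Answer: -8297855/153664 + 3*I*√6/196 ≈ -54.0 + 0.037492*I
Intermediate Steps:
a = 3 (a = 11 - 8 = 3)
(1/(393 - 1) + √(-4*a - 42))² = (1/(393 - 1) + √(-4*3 - 42))² = (1/392 + √(-12 - 42))² = (1/392 + √(-54))² = (1/392 + 3*I*√6)²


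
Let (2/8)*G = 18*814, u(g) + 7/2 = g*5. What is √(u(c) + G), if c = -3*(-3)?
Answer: √234598/2 ≈ 242.18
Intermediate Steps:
c = 9
u(g) = -7/2 + 5*g (u(g) = -7/2 + g*5 = -7/2 + 5*g)
G = 58608 (G = 4*(18*814) = 4*14652 = 58608)
√(u(c) + G) = √((-7/2 + 5*9) + 58608) = √((-7/2 + 45) + 58608) = √(83/2 + 58608) = √(117299/2) = √234598/2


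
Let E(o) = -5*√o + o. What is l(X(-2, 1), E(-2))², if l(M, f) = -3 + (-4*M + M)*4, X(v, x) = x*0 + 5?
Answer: 3969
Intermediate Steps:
E(o) = o - 5*√o
X(v, x) = 5 (X(v, x) = 0 + 5 = 5)
l(M, f) = -3 - 12*M (l(M, f) = -3 - 3*M*4 = -3 - 12*M)
l(X(-2, 1), E(-2))² = (-3 - 12*5)² = (-3 - 60)² = (-63)² = 3969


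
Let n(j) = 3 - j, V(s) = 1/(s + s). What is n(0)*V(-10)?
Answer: -3/20 ≈ -0.15000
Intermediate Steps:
V(s) = 1/(2*s)
n(0)*V(-10) = (3 - 1*0)*((½)/(-10)) = (3 + 0)*((½)*(-⅒)) = 3*(-1/20) = -3/20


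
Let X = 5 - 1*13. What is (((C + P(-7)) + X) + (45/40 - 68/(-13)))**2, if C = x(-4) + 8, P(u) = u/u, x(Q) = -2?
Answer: 310249/10816 ≈ 28.684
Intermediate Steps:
P(u) = 1
X = -8 (X = 5 - 13 = -8)
C = 6 (C = -2 + 8 = 6)
(((C + P(-7)) + X) + (45/40 - 68/(-13)))**2 = (((6 + 1) - 8) + (45/40 - 68/(-13)))**2 = ((7 - 8) + (45*(1/40) - 68*(-1/13)))**2 = (-1 + (9/8 + 68/13))**2 = (-1 + 661/104)**2 = (557/104)**2 = 310249/10816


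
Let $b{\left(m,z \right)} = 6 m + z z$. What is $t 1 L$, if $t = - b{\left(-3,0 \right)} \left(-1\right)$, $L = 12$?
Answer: $-216$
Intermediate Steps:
$b{\left(m,z \right)} = z^{2} + 6 m$ ($b{\left(m,z \right)} = 6 m + z^{2} = z^{2} + 6 m$)
$t = -18$ ($t = - (0^{2} + 6 \left(-3\right)) \left(-1\right) = - (0 - 18) \left(-1\right) = \left(-1\right) \left(-18\right) \left(-1\right) = 18 \left(-1\right) = -18$)
$t 1 L = \left(-18\right) 1 \cdot 12 = \left(-18\right) 12 = -216$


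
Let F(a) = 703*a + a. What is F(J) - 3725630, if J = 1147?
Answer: -2918142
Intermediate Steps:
F(a) = 704*a
F(J) - 3725630 = 704*1147 - 3725630 = 807488 - 3725630 = -2918142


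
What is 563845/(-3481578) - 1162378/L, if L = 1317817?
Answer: -4789954198849/4588082675226 ≈ -1.0440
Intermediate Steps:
563845/(-3481578) - 1162378/L = 563845/(-3481578) - 1162378/1317817 = 563845*(-1/3481578) - 1162378*1/1317817 = -563845/3481578 - 1162378/1317817 = -4789954198849/4588082675226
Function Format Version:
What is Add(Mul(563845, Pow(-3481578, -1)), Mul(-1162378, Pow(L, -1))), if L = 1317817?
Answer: Rational(-4789954198849, 4588082675226) ≈ -1.0440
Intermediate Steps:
Add(Mul(563845, Pow(-3481578, -1)), Mul(-1162378, Pow(L, -1))) = Add(Mul(563845, Pow(-3481578, -1)), Mul(-1162378, Pow(1317817, -1))) = Add(Mul(563845, Rational(-1, 3481578)), Mul(-1162378, Rational(1, 1317817))) = Add(Rational(-563845, 3481578), Rational(-1162378, 1317817)) = Rational(-4789954198849, 4588082675226)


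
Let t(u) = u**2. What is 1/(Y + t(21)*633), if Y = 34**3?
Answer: 1/318457 ≈ 3.1401e-6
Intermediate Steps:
Y = 39304
1/(Y + t(21)*633) = 1/(39304 + 21**2*633) = 1/(39304 + 441*633) = 1/(39304 + 279153) = 1/318457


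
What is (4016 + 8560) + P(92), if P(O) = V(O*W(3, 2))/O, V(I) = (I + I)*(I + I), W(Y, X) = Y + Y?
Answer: 25824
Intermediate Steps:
W(Y, X) = 2*Y
V(I) = 4*I² (V(I) = (2*I)*(2*I) = 4*I²)
P(O) = 144*O (P(O) = (4*(O*(2*3))²)/O = (4*(O*6)²)/O = (4*(6*O)²)/O = (4*(36*O²))/O = (144*O²)/O = 144*O)
(4016 + 8560) + P(92) = (4016 + 8560) + 144*92 = 12576 + 13248 = 25824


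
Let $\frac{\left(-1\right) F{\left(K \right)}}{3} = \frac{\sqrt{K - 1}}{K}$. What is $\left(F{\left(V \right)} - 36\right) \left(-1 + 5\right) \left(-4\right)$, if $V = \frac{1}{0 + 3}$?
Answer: $576 + 48 i \sqrt{6} \approx 576.0 + 117.58 i$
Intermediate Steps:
$V = \frac{1}{3} \approx 0.33333$
$F{\left(K \right)} = - \frac{3 \sqrt{-1 + K}}{K}$ ($F{\left(K \right)} = - 3 \frac{\sqrt{K - 1}}{K} = - 3 \frac{\sqrt{-1 + K}}{K} = - \frac{3 \sqrt{-1 + K}}{K}$)
$\left(F{\left(V \right)} - 36\right) \left(-1 + 5\right) \left(-4\right) = \left(- 3 \frac{1}{\frac{1}{3}} \sqrt{-1 + \frac{1}{3}} - 36\right) \left(-1 + 5\right) \left(-4\right) = \left(\left(-3\right) 3 \sqrt{- \frac{2}{3}} - 36\right) 4 \left(-4\right) = \left(\left(-3\right) 3 \frac{i \sqrt{6}}{3} - 36\right) \left(-16\right) = \left(- 3 i \sqrt{6} - 36\right) \left(-16\right) = \left(-36 - 3 i \sqrt{6}\right) \left(-16\right) = 576 + 48 i \sqrt{6}$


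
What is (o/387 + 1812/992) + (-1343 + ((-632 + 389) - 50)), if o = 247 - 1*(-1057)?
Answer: -156518033/95976 ≈ -1630.8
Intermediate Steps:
o = 1304 (o = 247 + 1057 = 1304)
(o/387 + 1812/992) + (-1343 + ((-632 + 389) - 50)) = (1304/387 + 1812/992) + (-1343 + ((-632 + 389) - 50)) = (1304*(1/387) + 1812*(1/992)) + (-1343 + (-243 - 50)) = (1304/387 + 453/248) + (-1343 - 293) = 498703/95976 - 1636 = -156518033/95976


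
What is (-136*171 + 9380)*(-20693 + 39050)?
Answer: -254721732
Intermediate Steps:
(-136*171 + 9380)*(-20693 + 39050) = (-23256 + 9380)*18357 = -13876*18357 = -254721732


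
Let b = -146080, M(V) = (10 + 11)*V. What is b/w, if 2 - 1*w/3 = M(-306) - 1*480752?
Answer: -7304/73077 ≈ -0.099949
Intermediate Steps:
M(V) = 21*V
w = 1461540 (w = 6 - 3*(21*(-306) - 1*480752) = 6 - 3*(-6426 - 480752) = 6 - 3*(-487178) = 6 + 1461534 = 1461540)
b/w = -146080/1461540 = -146080*1/1461540 = -7304/73077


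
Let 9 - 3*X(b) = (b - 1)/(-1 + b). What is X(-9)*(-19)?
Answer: -152/3 ≈ -50.667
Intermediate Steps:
X(b) = 8/3 (X(b) = 3 - (b - 1)/(3*(-1 + b)) = 3 - (-1 + b)/(3*(-1 + b)) = 3 - 1/3*1 = 3 - 1/3 = 8/3)
X(-9)*(-19) = (8/3)*(-19) = -152/3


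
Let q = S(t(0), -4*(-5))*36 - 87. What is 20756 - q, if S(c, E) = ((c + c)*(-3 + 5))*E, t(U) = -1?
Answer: 23723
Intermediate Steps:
S(c, E) = 4*E*c (S(c, E) = ((2*c)*2)*E = (4*c)*E = 4*E*c)
q = -2967 (q = (4*(-4*(-5))*(-1))*36 - 87 = (4*20*(-1))*36 - 87 = -80*36 - 87 = -2880 - 87 = -2967)
20756 - q = 20756 - 1*(-2967) = 20756 + 2967 = 23723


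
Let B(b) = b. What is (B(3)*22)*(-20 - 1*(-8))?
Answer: -792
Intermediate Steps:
(B(3)*22)*(-20 - 1*(-8)) = (3*22)*(-20 - 1*(-8)) = 66*(-20 + 8) = 66*(-12) = -792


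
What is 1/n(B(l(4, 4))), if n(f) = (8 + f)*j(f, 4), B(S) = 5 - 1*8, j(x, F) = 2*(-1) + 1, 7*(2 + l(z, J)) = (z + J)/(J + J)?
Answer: -1/5 ≈ -0.20000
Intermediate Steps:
l(z, J) = -2 + (J + z)/(14*J) (l(z, J) = -2 + ((z + J)/(J + J))/7 = -2 + ((J + z)/((2*J)))/7 = -2 + ((J + z)*(1/(2*J)))/7 = -2 + ((J + z)/(2*J))/7 = -2 + (J + z)/(14*J))
j(x, F) = -1 (j(x, F) = -2 + 1 = -1)
B(S) = -3 (B(S) = 5 - 8 = -3)
n(f) = -8 - f (n(f) = (8 + f)*(-1) = -8 - f)
1/n(B(l(4, 4))) = 1/(-8 - 1*(-3)) = 1/(-8 + 3) = 1/(-5) = -1/5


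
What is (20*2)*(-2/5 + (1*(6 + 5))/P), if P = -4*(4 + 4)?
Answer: -119/4 ≈ -29.750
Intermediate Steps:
P = -32 (P = -4*8 = -32)
(20*2)*(-2/5 + (1*(6 + 5))/P) = (20*2)*(-2/5 + (1*(6 + 5))/(-32)) = 40*(-2*⅕ + (1*11)*(-1/32)) = 40*(-⅖ + 11*(-1/32)) = 40*(-⅖ - 11/32) = 40*(-119/160) = -119/4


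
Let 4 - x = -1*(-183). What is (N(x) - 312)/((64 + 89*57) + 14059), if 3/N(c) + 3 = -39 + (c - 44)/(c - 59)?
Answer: -1524945/93801254 ≈ -0.016257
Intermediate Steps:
x = -179 (x = 4 - (-1)*(-183) = 4 - 1*183 = 4 - 183 = -179)
N(c) = 3/(-42 + (-44 + c)/(-59 + c)) (N(c) = 3/(-3 + (-39 + (c - 44)/(c - 59))) = 3/(-3 + (-39 + (-44 + c)/(-59 + c))) = 3/(-42 + (-44 + c)/(-59 + c)))
(N(x) - 312)/((64 + 89*57) + 14059) = (3*(59 - 1*(-179))/(-2434 + 41*(-179)) - 312)/((64 + 89*57) + 14059) = (3*(59 + 179)/(-2434 - 7339) - 312)/((64 + 5073) + 14059) = (3*238/(-9773) - 312)/(5137 + 14059) = (3*(-1/9773)*238 - 312)/19196 = (-714/9773 - 312)*(1/19196) = -3049890/9773*1/19196 = -1524945/93801254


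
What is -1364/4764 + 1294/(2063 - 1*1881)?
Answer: 739546/108381 ≈ 6.8236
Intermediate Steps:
-1364/4764 + 1294/(2063 - 1*1881) = -1364*1/4764 + 1294/(2063 - 1881) = -341/1191 + 1294/182 = -341/1191 + 1294*(1/182) = -341/1191 + 647/91 = 739546/108381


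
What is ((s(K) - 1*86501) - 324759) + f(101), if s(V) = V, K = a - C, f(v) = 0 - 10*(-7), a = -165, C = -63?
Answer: -411292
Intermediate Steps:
f(v) = 70 (f(v) = 0 + 70 = 70)
K = -102 (K = -165 - 1*(-63) = -165 + 63 = -102)
((s(K) - 1*86501) - 324759) + f(101) = ((-102 - 1*86501) - 324759) + 70 = ((-102 - 86501) - 324759) + 70 = (-86603 - 324759) + 70 = -411362 + 70 = -411292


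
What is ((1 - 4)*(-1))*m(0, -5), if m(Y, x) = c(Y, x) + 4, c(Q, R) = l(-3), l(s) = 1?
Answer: 15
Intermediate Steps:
c(Q, R) = 1
m(Y, x) = 5 (m(Y, x) = 1 + 4 = 5)
((1 - 4)*(-1))*m(0, -5) = ((1 - 4)*(-1))*5 = -3*(-1)*5 = 3*5 = 15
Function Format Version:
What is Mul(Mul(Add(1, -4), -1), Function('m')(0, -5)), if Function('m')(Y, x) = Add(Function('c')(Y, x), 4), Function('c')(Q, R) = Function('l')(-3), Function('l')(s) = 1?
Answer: 15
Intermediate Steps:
Function('c')(Q, R) = 1
Function('m')(Y, x) = 5 (Function('m')(Y, x) = Add(1, 4) = 5)
Mul(Mul(Add(1, -4), -1), Function('m')(0, -5)) = Mul(Mul(Add(1, -4), -1), 5) = Mul(Mul(-3, -1), 5) = Mul(3, 5) = 15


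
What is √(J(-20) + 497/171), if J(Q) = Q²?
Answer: √1309043/57 ≈ 20.073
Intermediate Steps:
√(J(-20) + 497/171) = √((-20)² + 497/171) = √(400 + 497*(1/171)) = √(400 + 497/171) = √(68897/171) = √1309043/57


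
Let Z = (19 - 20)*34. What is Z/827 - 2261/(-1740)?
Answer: 1810687/1438980 ≈ 1.2583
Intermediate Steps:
Z = -34 (Z = -1*34 = -34)
Z/827 - 2261/(-1740) = -34/827 - 2261/(-1740) = -34*1/827 - 2261*(-1/1740) = -34/827 + 2261/1740 = 1810687/1438980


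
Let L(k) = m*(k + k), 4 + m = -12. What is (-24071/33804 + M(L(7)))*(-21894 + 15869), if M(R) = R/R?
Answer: -58641325/33804 ≈ -1734.7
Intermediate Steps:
m = -16 (m = -4 - 12 = -16)
L(k) = -32*k (L(k) = -16*(k + k) = -32*k)
M(R) = 1
(-24071/33804 + M(L(7)))*(-21894 + 15869) = (-24071/33804 + 1)*(-21894 + 15869) = (-24071*1/33804 + 1)*(-6025) = (-24071/33804 + 1)*(-6025) = (9733/33804)*(-6025) = -58641325/33804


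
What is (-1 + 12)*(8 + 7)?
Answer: 165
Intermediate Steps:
(-1 + 12)*(8 + 7) = 11*15 = 165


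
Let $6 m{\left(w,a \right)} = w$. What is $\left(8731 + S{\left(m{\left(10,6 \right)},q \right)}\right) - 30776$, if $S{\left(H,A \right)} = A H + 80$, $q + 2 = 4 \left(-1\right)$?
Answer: $-21975$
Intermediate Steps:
$q = -6$ ($q = -2 + 4 \left(-1\right) = -2 - 4 = -6$)
$m{\left(w,a \right)} = \frac{w}{6}$
$S{\left(H,A \right)} = 80 + A H$
$\left(8731 + S{\left(m{\left(10,6 \right)},q \right)}\right) - 30776 = \left(8731 + \left(80 - 6 \cdot \frac{1}{6} \cdot 10\right)\right) - 30776 = \left(8731 + \left(80 - 10\right)\right) - 30776 = \left(8731 + 70\right) - 30776 = 8801 - 30776 = -21975$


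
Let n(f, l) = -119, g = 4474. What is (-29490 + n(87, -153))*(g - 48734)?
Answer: 1310494340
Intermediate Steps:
(-29490 + n(87, -153))*(g - 48734) = (-29490 - 119)*(4474 - 48734) = -29609*(-44260) = 1310494340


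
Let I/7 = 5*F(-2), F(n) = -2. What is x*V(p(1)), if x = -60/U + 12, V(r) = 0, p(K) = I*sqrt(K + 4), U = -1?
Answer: 0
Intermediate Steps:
I = -70 (I = 7*(5*(-2)) = 7*(-10) = -70)
p(K) = -70*sqrt(4 + K) (p(K) = -70*sqrt(K + 4) = -70*sqrt(4 + K))
x = 72 (x = -60/(-1) + 12 = -60*(-1) + 12 = 60 + 12 = 72)
x*V(p(1)) = 72*0 = 0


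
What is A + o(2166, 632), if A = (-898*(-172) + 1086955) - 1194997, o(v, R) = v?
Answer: 48580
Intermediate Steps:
A = 46414 (A = (154456 + 1086955) - 1194997 = 1241411 - 1194997 = 46414)
A + o(2166, 632) = 46414 + 2166 = 48580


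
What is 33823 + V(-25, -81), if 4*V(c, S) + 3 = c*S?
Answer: 68657/2 ≈ 34329.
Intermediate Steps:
V(c, S) = -3/4 + S*c/4 (V(c, S) = -3/4 + (c*S)/4 = -3/4 + (S*c)/4 = -3/4 + S*c/4)
33823 + V(-25, -81) = 33823 + (-3/4 + (1/4)*(-81)*(-25)) = 33823 + (-3/4 + 2025/4) = 33823 + 1011/2 = 68657/2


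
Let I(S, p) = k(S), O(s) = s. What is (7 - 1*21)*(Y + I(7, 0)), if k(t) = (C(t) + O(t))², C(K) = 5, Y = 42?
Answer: -2604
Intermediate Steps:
k(t) = (5 + t)²
I(S, p) = (5 + S)²
(7 - 1*21)*(Y + I(7, 0)) = (7 - 1*21)*(42 + (5 + 7)²) = (7 - 21)*(42 + 12²) = -14*(42 + 144) = -14*186 = -2604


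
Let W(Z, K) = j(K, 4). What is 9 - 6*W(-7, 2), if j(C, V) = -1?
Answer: 15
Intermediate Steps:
W(Z, K) = -1
9 - 6*W(-7, 2) = 9 - 6*(-1) = 9 + 6 = 15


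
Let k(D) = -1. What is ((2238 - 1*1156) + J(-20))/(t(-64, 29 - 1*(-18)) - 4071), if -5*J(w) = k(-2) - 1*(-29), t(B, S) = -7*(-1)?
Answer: -2691/10160 ≈ -0.26486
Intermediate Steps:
t(B, S) = 7
J(w) = -28/5 (J(w) = -(-1 - 1*(-29))/5 = -(-1 + 29)/5 = -1/5*28 = -28/5)
((2238 - 1*1156) + J(-20))/(t(-64, 29 - 1*(-18)) - 4071) = ((2238 - 1*1156) - 28/5)/(7 - 4071) = ((2238 - 1156) - 28/5)/(-4064) = (1082 - 28/5)*(-1/4064) = (5382/5)*(-1/4064) = -2691/10160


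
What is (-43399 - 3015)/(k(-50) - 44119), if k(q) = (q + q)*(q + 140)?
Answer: 46414/53119 ≈ 0.87377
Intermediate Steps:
k(q) = 2*q*(140 + q) (k(q) = (2*q)*(140 + q) = 2*q*(140 + q))
(-43399 - 3015)/(k(-50) - 44119) = (-43399 - 3015)/(2*(-50)*(140 - 50) - 44119) = -46414/(2*(-50)*90 - 44119) = -46414/(-9000 - 44119) = -46414/(-53119) = -46414*(-1/53119) = 46414/53119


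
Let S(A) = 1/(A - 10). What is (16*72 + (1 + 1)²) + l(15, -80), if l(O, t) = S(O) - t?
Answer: 6181/5 ≈ 1236.2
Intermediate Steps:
S(A) = 1/(-10 + A)
l(O, t) = 1/(-10 + O) - t
(16*72 + (1 + 1)²) + l(15, -80) = (16*72 + (1 + 1)²) + (1 - 1*(-80)*(-10 + 15))/(-10 + 15) = (1152 + 2²) + (1 - 1*(-80)*5)/5 = (1152 + 4) + (1 + 400)/5 = 1156 + (⅕)*401 = 1156 + 401/5 = 6181/5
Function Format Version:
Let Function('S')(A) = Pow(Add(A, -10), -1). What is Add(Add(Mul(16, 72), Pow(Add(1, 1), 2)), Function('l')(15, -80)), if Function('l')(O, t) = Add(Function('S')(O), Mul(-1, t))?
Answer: Rational(6181, 5) ≈ 1236.2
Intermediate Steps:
Function('S')(A) = Pow(Add(-10, A), -1)
Function('l')(O, t) = Add(Pow(Add(-10, O), -1), Mul(-1, t))
Add(Add(Mul(16, 72), Pow(Add(1, 1), 2)), Function('l')(15, -80)) = Add(Add(Mul(16, 72), Pow(Add(1, 1), 2)), Mul(Pow(Add(-10, 15), -1), Add(1, Mul(-1, -80, Add(-10, 15))))) = Add(Add(1152, Pow(2, 2)), Mul(Pow(5, -1), Add(1, Mul(-1, -80, 5)))) = Add(Add(1152, 4), Mul(Rational(1, 5), Add(1, 400))) = Add(1156, Mul(Rational(1, 5), 401)) = Add(1156, Rational(401, 5)) = Rational(6181, 5)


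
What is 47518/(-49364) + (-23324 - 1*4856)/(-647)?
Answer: 680166687/15969254 ≈ 42.592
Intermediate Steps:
47518/(-49364) + (-23324 - 1*4856)/(-647) = 47518*(-1/49364) + (-23324 - 4856)*(-1/647) = -23759/24682 - 28180*(-1/647) = -23759/24682 + 28180/647 = 680166687/15969254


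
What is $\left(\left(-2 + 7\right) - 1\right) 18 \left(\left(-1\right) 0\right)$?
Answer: $0$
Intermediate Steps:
$\left(\left(-2 + 7\right) - 1\right) 18 \left(\left(-1\right) 0\right) = \left(5 - 1\right) 18 \cdot 0 = 4 \cdot 18 \cdot 0 = 72 \cdot 0 = 0$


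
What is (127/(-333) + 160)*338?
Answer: 17965714/333 ≈ 53951.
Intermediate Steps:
(127/(-333) + 160)*338 = (127*(-1/333) + 160)*338 = (-127/333 + 160)*338 = (53153/333)*338 = 17965714/333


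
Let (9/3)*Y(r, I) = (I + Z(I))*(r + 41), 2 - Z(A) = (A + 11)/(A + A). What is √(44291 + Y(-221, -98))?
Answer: 2*√613451/7 ≈ 223.78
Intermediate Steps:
Z(A) = 2 - (11 + A)/(2*A) (Z(A) = 2 - (A + 11)/(A + A) = 2 - (11 + A)/(2*A))
Y(r, I) = (41 + r)*(I + (-11 + 3*I)/(2*I))/3 (Y(r, I) = ((I + (-11 + 3*I)/(2*I))*(r + 41))/3 = ((I + (-11 + 3*I)/(2*I))*(41 + r))/3 = ((41 + r)*(I + (-11 + 3*I)/(2*I)))/3 = (41 + r)*(I + (-11 + 3*I)/(2*I))/3)
√(44291 + Y(-221, -98)) = √(44291 + (⅙)*(-451 + 123*(-98) - 221*(-11 + 3*(-98)) + 2*(-98)²*(41 - 221))/(-98)) = √(44291 + (⅙)*(-1/98)*(-451 - 12054 - 221*(-11 - 294) + 2*9604*(-180))) = √(44291 + (⅙)*(-1/98)*(-451 - 12054 - 221*(-305) - 3457440)) = √(44291 + (⅙)*(-1/98)*(-451 - 12054 + 67405 - 3457440)) = √(44291 + (⅙)*(-1/98)*(-3402540)) = √(44291 + 283545/49) = √(2453804/49) = 2*√613451/7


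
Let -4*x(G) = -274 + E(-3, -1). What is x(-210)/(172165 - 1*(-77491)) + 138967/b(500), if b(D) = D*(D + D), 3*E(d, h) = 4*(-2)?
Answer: 13023198257/46810500000 ≈ 0.27821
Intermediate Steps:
E(d, h) = -8/3 (E(d, h) = (4*(-2))/3 = (⅓)*(-8) = -8/3)
b(D) = 2*D² (b(D) = D*(2*D) = 2*D²)
x(G) = 415/6 (x(G) = -(-274 - 8/3)/4 = -¼*(-830/3) = 415/6)
x(-210)/(172165 - 1*(-77491)) + 138967/b(500) = 415/(6*(172165 - 1*(-77491))) + 138967/((2*500²)) = 415/(6*(172165 + 77491)) + 138967/((2*250000)) = (415/6)/249656 + 138967/500000 = (415/6)*(1/249656) + 138967*(1/500000) = 415/1497936 + 138967/500000 = 13023198257/46810500000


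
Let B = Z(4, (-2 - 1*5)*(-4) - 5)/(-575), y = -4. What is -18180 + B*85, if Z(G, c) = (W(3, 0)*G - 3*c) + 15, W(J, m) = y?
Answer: -417902/23 ≈ -18170.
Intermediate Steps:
W(J, m) = -4
Z(G, c) = 15 - 4*G - 3*c (Z(G, c) = (-4*G - 3*c) + 15 = 15 - 4*G - 3*c)
B = 14/115 (B = (15 - 4*4 - 3*((-2 - 1*5)*(-4) - 5))/(-575) = (15 - 16 - 3*((-2 - 5)*(-4) - 5))*(-1/575) = (15 - 16 - 3*(-7*(-4) - 5))*(-1/575) = (15 - 16 - 3*(28 - 5))*(-1/575) = (15 - 16 - 3*23)*(-1/575) = (15 - 16 - 69)*(-1/575) = -70*(-1/575) = 14/115 ≈ 0.12174)
-18180 + B*85 = -18180 + (14/115)*85 = -18180 + 238/23 = -417902/23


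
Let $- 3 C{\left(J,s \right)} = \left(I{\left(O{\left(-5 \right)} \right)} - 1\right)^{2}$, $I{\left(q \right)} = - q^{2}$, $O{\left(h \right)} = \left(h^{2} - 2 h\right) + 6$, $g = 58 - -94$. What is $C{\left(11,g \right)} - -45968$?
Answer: $- \frac{2691220}{3} \approx -8.9707 \cdot 10^{5}$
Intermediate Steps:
$g = 152$ ($g = 58 + 94 = 152$)
$O{\left(h \right)} = 6 + h^{2} - 2 h$
$C{\left(J,s \right)} = - \frac{2829124}{3}$ ($C{\left(J,s \right)} = - \frac{\left(- \left(6 + \left(-5\right)^{2} - -10\right)^{2} - 1\right)^{2}}{3} = - \frac{\left(- \left(6 + 25 + 10\right)^{2} - 1\right)^{2}}{3} = - \frac{\left(- 41^{2} - 1\right)^{2}}{3} = - \frac{\left(\left(-1\right) 1681 - 1\right)^{2}}{3} = - \frac{\left(-1681 - 1\right)^{2}}{3} = - \frac{\left(-1682\right)^{2}}{3} = \left(- \frac{1}{3}\right) 2829124 = - \frac{2829124}{3}$)
$C{\left(11,g \right)} - -45968 = - \frac{2829124}{3} - -45968 = - \frac{2829124}{3} + 45968 = - \frac{2691220}{3}$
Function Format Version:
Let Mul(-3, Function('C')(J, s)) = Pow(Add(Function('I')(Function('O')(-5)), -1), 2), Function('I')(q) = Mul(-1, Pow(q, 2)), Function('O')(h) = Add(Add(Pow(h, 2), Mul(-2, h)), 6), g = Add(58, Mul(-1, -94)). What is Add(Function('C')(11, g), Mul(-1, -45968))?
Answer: Rational(-2691220, 3) ≈ -8.9707e+5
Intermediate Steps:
g = 152 (g = Add(58, 94) = 152)
Function('O')(h) = Add(6, Pow(h, 2), Mul(-2, h))
Function('C')(J, s) = Rational(-2829124, 3) (Function('C')(J, s) = Mul(Rational(-1, 3), Pow(Add(Mul(-1, Pow(Add(6, Pow(-5, 2), Mul(-2, -5)), 2)), -1), 2)) = Mul(Rational(-1, 3), Pow(Add(Mul(-1, Pow(Add(6, 25, 10), 2)), -1), 2)) = Mul(Rational(-1, 3), Pow(Add(Mul(-1, Pow(41, 2)), -1), 2)) = Mul(Rational(-1, 3), Pow(Add(Mul(-1, 1681), -1), 2)) = Mul(Rational(-1, 3), Pow(Add(-1681, -1), 2)) = Mul(Rational(-1, 3), Pow(-1682, 2)) = Mul(Rational(-1, 3), 2829124) = Rational(-2829124, 3))
Add(Function('C')(11, g), Mul(-1, -45968)) = Add(Rational(-2829124, 3), Mul(-1, -45968)) = Add(Rational(-2829124, 3), 45968) = Rational(-2691220, 3)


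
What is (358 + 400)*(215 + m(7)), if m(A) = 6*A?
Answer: 194806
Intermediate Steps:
(358 + 400)*(215 + m(7)) = (358 + 400)*(215 + 6*7) = 758*(215 + 42) = 758*257 = 194806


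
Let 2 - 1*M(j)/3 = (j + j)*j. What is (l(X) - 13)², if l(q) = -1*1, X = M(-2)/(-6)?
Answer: 196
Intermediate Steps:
M(j) = 6 - 6*j² (M(j) = 6 - 3*(j + j)*j = 6 - 3*2*j*j = 6 - 6*j²)
X = 3 (X = (6 - 6*(-2)²)/(-6) = (6 - 6*4)*(-⅙) = (6 - 24)*(-⅙) = -18*(-⅙) = 3)
l(q) = -1
(l(X) - 13)² = (-1 - 13)² = (-14)² = 196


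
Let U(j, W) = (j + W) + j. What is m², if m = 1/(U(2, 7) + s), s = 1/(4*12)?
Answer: 2304/279841 ≈ 0.0082332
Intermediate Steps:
s = 1/48 ≈ 0.020833
U(j, W) = W + 2*j (U(j, W) = (W + j) + j = W + 2*j)
m = 48/529 (m = 1/((7 + 2*2) + 1/48) = 1/((7 + 4) + 1/48) = 1/(11 + 1/48) = 1/(529/48) = 48/529 ≈ 0.090737)
m² = (48/529)² = 2304/279841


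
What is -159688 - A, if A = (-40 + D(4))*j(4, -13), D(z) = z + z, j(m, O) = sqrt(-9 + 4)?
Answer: -159688 + 32*I*sqrt(5) ≈ -1.5969e+5 + 71.554*I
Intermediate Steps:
j(m, O) = I*sqrt(5) (j(m, O) = sqrt(-5) = I*sqrt(5))
D(z) = 2*z
A = -32*I*sqrt(5) (A = (-40 + 2*4)*(I*sqrt(5)) = (-40 + 8)*(I*sqrt(5)) = -32*I*sqrt(5) ≈ -71.554*I)
-159688 - A = -159688 - (-32)*I*sqrt(5) = -159688 + 32*I*sqrt(5)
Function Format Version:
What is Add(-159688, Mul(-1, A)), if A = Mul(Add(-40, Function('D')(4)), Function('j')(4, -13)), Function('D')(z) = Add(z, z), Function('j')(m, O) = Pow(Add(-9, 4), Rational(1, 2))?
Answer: Add(-159688, Mul(32, I, Pow(5, Rational(1, 2)))) ≈ Add(-1.5969e+5, Mul(71.554, I))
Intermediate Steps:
Function('j')(m, O) = Mul(I, Pow(5, Rational(1, 2))) (Function('j')(m, O) = Pow(-5, Rational(1, 2)) = Mul(I, Pow(5, Rational(1, 2))))
Function('D')(z) = Mul(2, z)
A = Mul(-32, I, Pow(5, Rational(1, 2))) (A = Mul(Add(-40, Mul(2, 4)), Mul(I, Pow(5, Rational(1, 2)))) = Mul(Add(-40, 8), Mul(I, Pow(5, Rational(1, 2)))) = Mul(-32, Mul(I, Pow(5, Rational(1, 2)))) = Mul(-32, I, Pow(5, Rational(1, 2))) ≈ Mul(-71.554, I))
Add(-159688, Mul(-1, A)) = Add(-159688, Mul(-1, Mul(-32, I, Pow(5, Rational(1, 2))))) = Add(-159688, Mul(32, I, Pow(5, Rational(1, 2))))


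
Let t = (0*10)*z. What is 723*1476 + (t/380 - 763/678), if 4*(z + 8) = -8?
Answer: 723525581/678 ≈ 1.0671e+6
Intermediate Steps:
z = -10 (z = -8 + (¼)*(-8) = -8 - 2 = -10)
t = 0 (t = (0*10)*(-10) = 0*(-10) = 0)
723*1476 + (t/380 - 763/678) = 723*1476 + (0/380 - 763/678) = 1067148 + (0*(1/380) - 763*1/678) = 1067148 + (0 - 763/678) = 1067148 - 763/678 = 723525581/678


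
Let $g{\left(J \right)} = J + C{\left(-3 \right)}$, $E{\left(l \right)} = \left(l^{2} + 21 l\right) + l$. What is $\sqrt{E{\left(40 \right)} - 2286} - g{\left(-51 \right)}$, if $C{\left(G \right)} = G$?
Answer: $54 + \sqrt{194} \approx 67.928$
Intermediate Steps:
$E{\left(l \right)} = l^{2} + 22 l$
$g{\left(J \right)} = -3 + J$ ($g{\left(J \right)} = J - 3 = -3 + J$)
$\sqrt{E{\left(40 \right)} - 2286} - g{\left(-51 \right)} = \sqrt{40 \left(22 + 40\right) - 2286} - \left(-3 - 51\right) = \sqrt{40 \cdot 62 - 2286} - -54 = \sqrt{2480 - 2286} + 54 = \sqrt{194} + 54 = 54 + \sqrt{194}$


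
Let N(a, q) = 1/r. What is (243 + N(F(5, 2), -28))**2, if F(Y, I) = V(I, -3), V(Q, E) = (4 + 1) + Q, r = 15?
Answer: 13293316/225 ≈ 59081.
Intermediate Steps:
V(Q, E) = 5 + Q
F(Y, I) = 5 + I
N(a, q) = 1/15
(243 + N(F(5, 2), -28))**2 = (243 + 1/15)**2 = (3646/15)**2 = 13293316/225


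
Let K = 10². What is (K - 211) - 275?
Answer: -386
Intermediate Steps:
K = 100
(K - 211) - 275 = (100 - 211) - 275 = -111 - 275 = -386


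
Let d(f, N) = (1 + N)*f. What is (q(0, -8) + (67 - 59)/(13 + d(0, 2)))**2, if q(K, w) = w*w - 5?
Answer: 600625/169 ≈ 3554.0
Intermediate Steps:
d(f, N) = f*(1 + N)
q(K, w) = -5 + w**2 (q(K, w) = w**2 - 5 = -5 + w**2)
(q(0, -8) + (67 - 59)/(13 + d(0, 2)))**2 = ((-5 + (-8)**2) + (67 - 59)/(13 + 0*(1 + 2)))**2 = ((-5 + 64) + 8/(13 + 0*3))**2 = (59 + 8/(13 + 0))**2 = (59 + 8/13)**2 = (775/13)**2 = 600625/169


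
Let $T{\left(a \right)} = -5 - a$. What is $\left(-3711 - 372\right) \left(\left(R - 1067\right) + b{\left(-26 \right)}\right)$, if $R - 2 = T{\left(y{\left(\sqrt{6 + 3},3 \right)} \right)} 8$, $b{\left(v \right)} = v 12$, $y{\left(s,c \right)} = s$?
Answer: $5883603$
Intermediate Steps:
$b{\left(v \right)} = 12 v$
$R = -62$ ($R = 2 + \left(-5 - \sqrt{6 + 3}\right) 8 = 2 + \left(-5 - \sqrt{9}\right) 8 = 2 + \left(-5 - 3\right) 8 = 2 - 64 = -62$)
$\left(-3711 - 372\right) \left(\left(R - 1067\right) + b{\left(-26 \right)}\right) = \left(-3711 - 372\right) \left(\left(-62 - 1067\right) + 12 \left(-26\right)\right) = - 4083 \left(\left(-62 - 1067\right) - 312\right) = - 4083 \left(-1129 - 312\right) = \left(-4083\right) \left(-1441\right) = 5883603$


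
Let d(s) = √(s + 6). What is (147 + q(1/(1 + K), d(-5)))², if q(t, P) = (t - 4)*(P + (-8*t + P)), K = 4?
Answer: 13227769/625 ≈ 21164.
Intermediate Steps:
d(s) = √(6 + s)
q(t, P) = (-4 + t)*(-8*t + 2*P) (q(t, P) = (-4 + t)*(P + (P - 8*t)) = (-4 + t)*(-8*t + 2*P))
(147 + q(1/(1 + K), d(-5)))² = (147 + (-8*√(6 - 5) - 8/(1 + 4)² + 32/(1 + 4) + 2*√(6 - 5)/(1 + 4)))² = (147 + (-8*√1 - 8*(1/5)² + 32/5 + 2*√1/5))² = (147 + (-8*1 - 8*(⅕)² + 32*(⅕) + 2*1*(⅕)))² = (147 + (-8 - 8*1/25 + 32/5 + ⅖))² = (147 + (-8 - 8/25 + 32/5 + ⅖))² = (147 - 38/25)² = (3637/25)² = 13227769/625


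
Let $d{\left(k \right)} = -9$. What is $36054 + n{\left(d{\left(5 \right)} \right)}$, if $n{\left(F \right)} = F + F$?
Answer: $36036$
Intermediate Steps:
$n{\left(F \right)} = 2 F$
$36054 + n{\left(d{\left(5 \right)} \right)} = 36054 + 2 \left(-9\right) = 36054 - 18 = 36036$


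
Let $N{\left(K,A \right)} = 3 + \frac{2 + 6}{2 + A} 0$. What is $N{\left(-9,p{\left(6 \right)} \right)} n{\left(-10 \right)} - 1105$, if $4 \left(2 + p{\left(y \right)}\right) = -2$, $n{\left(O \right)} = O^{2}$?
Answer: $-805$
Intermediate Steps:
$p{\left(y \right)} = - \frac{5}{2}$ ($p{\left(y \right)} = -2 + \frac{1}{4} \left(-2\right) = -2 - \frac{1}{2} = - \frac{5}{2}$)
$N{\left(K,A \right)} = 3$ ($N{\left(K,A \right)} = 3 + \frac{8}{2 + A} 0 = 3 + 0 = 3$)
$N{\left(-9,p{\left(6 \right)} \right)} n{\left(-10 \right)} - 1105 = 3 \left(-10\right)^{2} - 1105 = 3 \cdot 100 - 1105 = 300 - 1105 = -805$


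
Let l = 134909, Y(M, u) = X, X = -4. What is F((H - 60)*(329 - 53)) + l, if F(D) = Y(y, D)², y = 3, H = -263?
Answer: 134925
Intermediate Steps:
Y(M, u) = -4
F(D) = 16 (F(D) = (-4)² = 16)
F((H - 60)*(329 - 53)) + l = 16 + 134909 = 134925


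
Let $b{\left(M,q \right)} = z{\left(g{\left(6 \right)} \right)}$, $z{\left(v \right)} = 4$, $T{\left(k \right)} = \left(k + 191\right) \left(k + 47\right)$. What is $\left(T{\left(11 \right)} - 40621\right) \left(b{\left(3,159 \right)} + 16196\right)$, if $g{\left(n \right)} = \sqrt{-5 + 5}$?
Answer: $-468261000$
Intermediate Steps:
$g{\left(n \right)} = 0$ ($g{\left(n \right)} = \sqrt{0} = 0$)
$T{\left(k \right)} = \left(47 + k\right) \left(191 + k\right)$ ($T{\left(k \right)} = \left(191 + k\right) \left(47 + k\right) = \left(47 + k\right) \left(191 + k\right)$)
$b{\left(M,q \right)} = 4$
$\left(T{\left(11 \right)} - 40621\right) \left(b{\left(3,159 \right)} + 16196\right) = \left(\left(8977 + 11^{2} + 238 \cdot 11\right) - 40621\right) \left(4 + 16196\right) = \left(\left(8977 + 121 + 2618\right) - 40621\right) 16200 = \left(11716 - 40621\right) 16200 = \left(-28905\right) 16200 = -468261000$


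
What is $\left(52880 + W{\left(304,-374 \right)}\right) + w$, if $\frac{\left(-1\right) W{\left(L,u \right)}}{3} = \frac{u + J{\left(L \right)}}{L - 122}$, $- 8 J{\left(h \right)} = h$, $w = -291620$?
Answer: $- \frac{21724722}{91} \approx -2.3873 \cdot 10^{5}$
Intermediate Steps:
$J{\left(h \right)} = - \frac{h}{8}$
$W{\left(L,u \right)} = - \frac{3 \left(u - \frac{L}{8}\right)}{-122 + L}$ ($W{\left(L,u \right)} = - 3 \frac{u - \frac{L}{8}}{L - 122} = - 3 \frac{u - \frac{L}{8}}{-122 + L} = - \frac{3 \left(u - \frac{L}{8}\right)}{-122 + L}$)
$\left(52880 + W{\left(304,-374 \right)}\right) + w = \left(52880 + \frac{3 \left(304 - -2992\right)}{8 \left(-122 + 304\right)}\right) - 291620 = \left(52880 + \frac{3 \left(304 + 2992\right)}{8 \cdot 182}\right) - 291620 = \left(52880 + \frac{3}{8} \cdot \frac{1}{182} \cdot 3296\right) - 291620 = \left(52880 + \frac{618}{91}\right) - 291620 = \frac{4812698}{91} - 291620 = - \frac{21724722}{91}$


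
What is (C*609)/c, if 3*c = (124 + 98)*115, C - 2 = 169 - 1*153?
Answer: 5481/4255 ≈ 1.2881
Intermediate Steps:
C = 18 (C = 2 + (169 - 1*153) = 2 + (169 - 153) = 2 + 16 = 18)
c = 8510 (c = ((124 + 98)*115)/3 = (222*115)/3 = (⅓)*25530 = 8510)
(C*609)/c = (18*609)/8510 = 10962*(1/8510) = 5481/4255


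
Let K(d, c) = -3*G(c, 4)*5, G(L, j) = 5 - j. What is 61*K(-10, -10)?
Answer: -915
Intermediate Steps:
K(d, c) = -15 (K(d, c) = -3*(5 - 1*4)*5 = -3*(5 - 4)*5 = -3*1*5 = -3*5 = -15)
61*K(-10, -10) = 61*(-15) = -915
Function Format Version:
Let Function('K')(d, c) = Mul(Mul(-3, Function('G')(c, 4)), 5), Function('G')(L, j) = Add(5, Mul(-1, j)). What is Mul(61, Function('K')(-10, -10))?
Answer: -915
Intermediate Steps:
Function('K')(d, c) = -15 (Function('K')(d, c) = Mul(Mul(-3, Add(5, Mul(-1, 4))), 5) = Mul(Mul(-3, Add(5, -4)), 5) = Mul(Mul(-3, 1), 5) = Mul(-3, 5) = -15)
Mul(61, Function('K')(-10, -10)) = Mul(61, -15) = -915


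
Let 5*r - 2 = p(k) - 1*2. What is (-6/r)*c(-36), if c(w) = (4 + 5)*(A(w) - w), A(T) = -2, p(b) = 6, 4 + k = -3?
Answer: -1530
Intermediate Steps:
k = -7 (k = -4 - 3 = -7)
r = 6/5 (r = ⅖ + (6 - 1*2)/5 = ⅖ + (6 - 2)/5 = ⅖ + (⅕)*4 = ⅖ + ⅘ = 6/5 ≈ 1.2000)
c(w) = -18 - 9*w (c(w) = (4 + 5)*(-2 - w) = 9*(-2 - w) = -18 - 9*w)
(-6/r)*c(-36) = (-6/6/5)*(-18 - 9*(-36)) = (-6*⅚)*(-18 + 324) = -5*306 = -1530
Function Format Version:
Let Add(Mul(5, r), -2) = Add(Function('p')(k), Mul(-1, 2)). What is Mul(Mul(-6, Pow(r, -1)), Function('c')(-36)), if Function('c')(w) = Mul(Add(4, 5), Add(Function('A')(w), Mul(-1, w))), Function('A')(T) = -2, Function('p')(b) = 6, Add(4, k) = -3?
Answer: -1530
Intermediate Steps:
k = -7 (k = Add(-4, -3) = -7)
r = Rational(6, 5) (r = Add(Rational(2, 5), Mul(Rational(1, 5), Add(6, Mul(-1, 2)))) = Add(Rational(2, 5), Mul(Rational(1, 5), Add(6, -2))) = Add(Rational(2, 5), Mul(Rational(1, 5), 4)) = Add(Rational(2, 5), Rational(4, 5)) = Rational(6, 5) ≈ 1.2000)
Function('c')(w) = Add(-18, Mul(-9, w)) (Function('c')(w) = Mul(Add(4, 5), Add(-2, Mul(-1, w))) = Mul(9, Add(-2, Mul(-1, w))) = Add(-18, Mul(-9, w)))
Mul(Mul(-6, Pow(r, -1)), Function('c')(-36)) = Mul(Mul(-6, Pow(Rational(6, 5), -1)), Add(-18, Mul(-9, -36))) = Mul(Mul(-6, Rational(5, 6)), Add(-18, 324)) = Mul(-5, 306) = -1530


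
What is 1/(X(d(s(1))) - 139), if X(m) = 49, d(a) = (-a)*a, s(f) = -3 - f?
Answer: -1/90 ≈ -0.011111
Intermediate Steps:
d(a) = -a²
1/(X(d(s(1))) - 139) = 1/(49 - 139) = 1/(-90) = -1/90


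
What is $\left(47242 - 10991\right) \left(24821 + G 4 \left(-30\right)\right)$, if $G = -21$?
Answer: $991138591$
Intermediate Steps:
$\left(47242 - 10991\right) \left(24821 + G 4 \left(-30\right)\right) = \left(47242 - 10991\right) \left(24821 + \left(-21\right) 4 \left(-30\right)\right) = 36251 \left(24821 - -2520\right) = 36251 \left(24821 + 2520\right) = 36251 \cdot 27341 = 991138591$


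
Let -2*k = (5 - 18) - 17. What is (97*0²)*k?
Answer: 0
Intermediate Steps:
k = 15 (k = -((5 - 18) - 17)/2 = -(-13 - 17)/2 = -½*(-30) = 15)
(97*0²)*k = (97*0²)*15 = (97*0)*15 = 0*15 = 0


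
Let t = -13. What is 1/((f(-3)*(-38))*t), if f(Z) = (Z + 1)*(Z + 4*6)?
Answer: -1/20748 ≈ -4.8197e-5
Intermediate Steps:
f(Z) = (1 + Z)*(24 + Z) (f(Z) = (1 + Z)*(Z + 24) = (1 + Z)*(24 + Z))
1/((f(-3)*(-38))*t) = 1/(((24 + (-3)² + 25*(-3))*(-38))*(-13)) = 1/(((24 + 9 - 75)*(-38))*(-13)) = 1/(-42*(-38)*(-13)) = 1/(1596*(-13)) = 1/(-20748) = -1/20748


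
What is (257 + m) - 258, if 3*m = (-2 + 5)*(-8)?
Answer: -9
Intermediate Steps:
m = -8 (m = ((-2 + 5)*(-8))/3 = (3*(-8))/3 = (⅓)*(-24) = -8)
(257 + m) - 258 = (257 - 8) - 258 = 249 - 258 = -9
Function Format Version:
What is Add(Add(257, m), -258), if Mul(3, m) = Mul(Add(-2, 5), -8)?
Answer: -9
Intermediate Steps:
m = -8 (m = Mul(Rational(1, 3), Mul(Add(-2, 5), -8)) = Mul(Rational(1, 3), Mul(3, -8)) = Mul(Rational(1, 3), -24) = -8)
Add(Add(257, m), -258) = Add(Add(257, -8), -258) = Add(249, -258) = -9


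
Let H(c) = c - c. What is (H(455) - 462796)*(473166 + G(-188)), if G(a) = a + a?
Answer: -218805320840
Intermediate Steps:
G(a) = 2*a
H(c) = 0
(H(455) - 462796)*(473166 + G(-188)) = (0 - 462796)*(473166 + 2*(-188)) = -462796*(473166 - 376) = -462796*472790 = -218805320840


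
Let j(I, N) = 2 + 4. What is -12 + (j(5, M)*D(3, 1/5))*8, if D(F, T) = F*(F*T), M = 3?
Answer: 372/5 ≈ 74.400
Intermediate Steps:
D(F, T) = T*F²
j(I, N) = 6
-12 + (j(5, M)*D(3, 1/5))*8 = -12 + (6*(3²/5))*8 = -12 + (6*((⅕)*9))*8 = -12 + (6*(9/5))*8 = -12 + (54/5)*8 = -12 + 432/5 = 372/5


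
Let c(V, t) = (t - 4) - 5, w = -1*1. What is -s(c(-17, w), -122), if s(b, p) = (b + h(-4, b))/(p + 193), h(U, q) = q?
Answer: 20/71 ≈ 0.28169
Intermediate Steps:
w = -1
c(V, t) = -9 + t (c(V, t) = (-4 + t) - 5 = -9 + t)
s(b, p) = 2*b/(193 + p) (s(b, p) = (b + b)/(p + 193) = (2*b)/(193 + p) = 2*b/(193 + p))
-s(c(-17, w), -122) = -2*(-9 - 1)/(193 - 122) = -2*(-10)/71 = -1*(-20/71) = 20/71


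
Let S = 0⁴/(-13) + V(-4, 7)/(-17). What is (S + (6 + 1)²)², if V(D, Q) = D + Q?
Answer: 688900/289 ≈ 2383.7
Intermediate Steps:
S = -3/17 (S = 0⁴/(-13) + (-4 + 7)/(-17) = 0*(-1/13) + 3*(-1/17) = 0 - 3/17 = -3/17 ≈ -0.17647)
(S + (6 + 1)²)² = (-3/17 + (6 + 1)²)² = (-3/17 + 7²)² = (-3/17 + 49)² = (830/17)² = 688900/289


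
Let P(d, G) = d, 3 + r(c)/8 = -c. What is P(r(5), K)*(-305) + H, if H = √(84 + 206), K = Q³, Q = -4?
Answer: 19520 + √290 ≈ 19537.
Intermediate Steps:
r(c) = -24 - 8*c (r(c) = -24 + 8*(-c) = -24 - 8*c)
K = -64 (K = (-4)³ = -64)
H = √290 ≈ 17.029
P(r(5), K)*(-305) + H = (-24 - 8*5)*(-305) + √290 = (-24 - 40)*(-305) + √290 = -64*(-305) + √290 = 19520 + √290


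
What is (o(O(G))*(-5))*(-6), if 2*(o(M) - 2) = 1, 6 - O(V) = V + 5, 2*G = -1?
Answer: 75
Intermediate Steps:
G = -½ (G = (½)*(-1) = -½ ≈ -0.50000)
O(V) = 1 - V (O(V) = 6 - (V + 5) = 6 - (5 + V) = 6 + (-5 - V) = 1 - V)
o(M) = 5/2 (o(M) = 2 + (½)*1 = 2 + ½ = 5/2)
(o(O(G))*(-5))*(-6) = ((5/2)*(-5))*(-6) = -25/2*(-6) = 75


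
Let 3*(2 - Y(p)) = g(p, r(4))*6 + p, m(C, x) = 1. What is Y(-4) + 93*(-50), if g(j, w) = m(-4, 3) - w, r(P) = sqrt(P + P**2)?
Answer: -13946/3 + 4*sqrt(5) ≈ -4639.7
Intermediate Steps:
g(j, w) = 1 - w
Y(p) = 4*sqrt(5) - p/3 (Y(p) = 2 - ((1 - sqrt(4*(1 + 4)))*6 + p)/3 = 2 - ((1 - sqrt(4*5))*6 + p)/3 = 2 - ((1 - sqrt(20))*6 + p)/3 = 2 - ((1 - 2*sqrt(5))*6 + p)/3 = 2 - ((6 - 12*sqrt(5)) + p)/3 = 2 - (6 + p - 12*sqrt(5))/3 = 2 + (-2 + 4*sqrt(5) - p/3) = 4*sqrt(5) - p/3)
Y(-4) + 93*(-50) = (4*sqrt(5) - 1/3*(-4)) + 93*(-50) = (4*sqrt(5) + 4/3) - 4650 = (4/3 + 4*sqrt(5)) - 4650 = -13946/3 + 4*sqrt(5)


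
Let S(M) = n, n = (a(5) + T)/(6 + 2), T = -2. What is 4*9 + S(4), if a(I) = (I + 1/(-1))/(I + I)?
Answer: 179/5 ≈ 35.800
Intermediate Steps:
a(I) = (-1 + I)/(2*I) (a(I) = (I - 1)/((2*I)) = (-1 + I)*(1/(2*I)) = (-1 + I)/(2*I))
n = -⅕ (n = ((½)*(-1 + 5)/5 - 2)/(6 + 2) = ((½)*(⅕)*4 - 2)/8 = (⅖ - 2)*(⅛) = -8/5*⅛ = -⅕ ≈ -0.20000)
S(M) = -⅕
4*9 + S(4) = 4*9 - ⅕ = 36 - ⅕ = 179/5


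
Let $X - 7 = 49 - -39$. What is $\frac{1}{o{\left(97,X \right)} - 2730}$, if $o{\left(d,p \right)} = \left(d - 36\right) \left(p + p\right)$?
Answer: $\frac{1}{8860} \approx 0.00011287$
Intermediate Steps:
$X = 95$ ($X = 7 + \left(49 - -39\right) = 7 + \left(49 + 39\right) = 7 + 88 = 95$)
$o{\left(d,p \right)} = 2 p \left(-36 + d\right)$ ($o{\left(d,p \right)} = \left(-36 + d\right) 2 p = 2 p \left(-36 + d\right)$)
$\frac{1}{o{\left(97,X \right)} - 2730} = \frac{1}{2 \cdot 95 \left(-36 + 97\right) - 2730} = \frac{1}{2 \cdot 95 \cdot 61 - 2730} = \frac{1}{11590 - 2730} = \frac{1}{8860}$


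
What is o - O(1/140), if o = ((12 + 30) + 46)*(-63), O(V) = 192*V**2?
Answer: -6791412/1225 ≈ -5544.0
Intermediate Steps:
o = -5544 (o = (42 + 46)*(-63) = 88*(-63) = -5544)
o - O(1/140) = -5544 - 192*(1/140)**2 = -5544 - 192/19600 = -5544 - 1*12/1225 = -5544 - 12/1225 = -6791412/1225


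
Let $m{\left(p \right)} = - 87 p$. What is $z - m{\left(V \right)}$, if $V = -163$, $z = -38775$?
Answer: $-52956$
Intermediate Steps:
$z - m{\left(V \right)} = -38775 - \left(-87\right) \left(-163\right) = -38775 - 14181 = -52956$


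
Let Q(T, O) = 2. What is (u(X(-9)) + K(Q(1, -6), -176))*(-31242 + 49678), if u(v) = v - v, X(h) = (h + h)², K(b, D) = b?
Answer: 36872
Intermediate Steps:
X(h) = 4*h² (X(h) = (2*h)² = 4*h²)
u(v) = 0
(u(X(-9)) + K(Q(1, -6), -176))*(-31242 + 49678) = (0 + 2)*(-31242 + 49678) = 2*18436 = 36872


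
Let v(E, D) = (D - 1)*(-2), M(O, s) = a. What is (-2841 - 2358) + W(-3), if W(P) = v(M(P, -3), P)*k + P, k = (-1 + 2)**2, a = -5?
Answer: -5194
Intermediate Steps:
M(O, s) = -5
v(E, D) = 2 - 2*D (v(E, D) = (-1 + D)*(-2) = 2 - 2*D)
k = 1 (k = 1**2 = 1)
W(P) = 2 - P (W(P) = (2 - 2*P)*1 + P = (2 - 2*P) + P = 2 - P)
(-2841 - 2358) + W(-3) = (-2841 - 2358) + (2 - 1*(-3)) = -5199 + (2 + 3) = -5199 + 5 = -5194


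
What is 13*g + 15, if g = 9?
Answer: 132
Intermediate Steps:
13*g + 15 = 13*9 + 15 = 117 + 15 = 132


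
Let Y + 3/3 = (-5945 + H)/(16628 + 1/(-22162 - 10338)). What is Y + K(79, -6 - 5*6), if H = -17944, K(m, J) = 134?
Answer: 71098137367/540409999 ≈ 131.56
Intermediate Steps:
Y = -1316802499/540409999 (Y = -1 + (-5945 - 17944)/(16628 + 1/(-22162 - 10338)) = -1 - 23889/(16628 + 1/(-32500)) = -1 - 23889/(16628 - 1/32500) = -1 - 23889/540409999/32500 = -1 - 23889*32500/540409999 = -1 - 776392500/540409999 = -1316802499/540409999 ≈ -2.4367)
Y + K(79, -6 - 5*6) = -1316802499/540409999 + 134 = 71098137367/540409999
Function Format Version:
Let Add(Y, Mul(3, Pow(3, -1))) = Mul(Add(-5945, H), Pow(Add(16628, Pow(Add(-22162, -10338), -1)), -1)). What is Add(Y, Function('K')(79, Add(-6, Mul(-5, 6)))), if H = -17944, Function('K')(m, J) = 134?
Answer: Rational(71098137367, 540409999) ≈ 131.56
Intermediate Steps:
Y = Rational(-1316802499, 540409999) (Y = Add(-1, Mul(Add(-5945, -17944), Pow(Add(16628, Pow(Add(-22162, -10338), -1)), -1))) = Add(-1, Mul(-23889, Pow(Add(16628, Pow(-32500, -1)), -1))) = Add(-1, Mul(-23889, Pow(Add(16628, Rational(-1, 32500)), -1))) = Add(-1, Mul(-23889, Pow(Rational(540409999, 32500), -1))) = Add(-1, Mul(-23889, Rational(32500, 540409999))) = Add(-1, Rational(-776392500, 540409999)) = Rational(-1316802499, 540409999) ≈ -2.4367)
Add(Y, Function('K')(79, Add(-6, Mul(-5, 6)))) = Add(Rational(-1316802499, 540409999), 134) = Rational(71098137367, 540409999)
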